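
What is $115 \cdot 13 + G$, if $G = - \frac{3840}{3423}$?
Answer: $\frac{1704515}{1141} \approx 1493.9$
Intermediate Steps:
$G = - \frac{1280}{1141}$ ($G = \left(-3840\right) \frac{1}{3423} = - \frac{1280}{1141} \approx -1.1218$)
$115 \cdot 13 + G = 115 \cdot 13 - \frac{1280}{1141} = 1495 - \frac{1280}{1141} = \frac{1704515}{1141}$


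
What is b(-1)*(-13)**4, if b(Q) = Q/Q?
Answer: 28561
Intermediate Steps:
b(Q) = 1
b(-1)*(-13)**4 = 1*(-13)**4 = 1*28561 = 28561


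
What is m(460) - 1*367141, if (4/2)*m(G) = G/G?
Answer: -734281/2 ≈ -3.6714e+5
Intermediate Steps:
m(G) = ½ (m(G) = (G/G)/2 = (½)*1 = ½)
m(460) - 1*367141 = ½ - 1*367141 = ½ - 367141 = -734281/2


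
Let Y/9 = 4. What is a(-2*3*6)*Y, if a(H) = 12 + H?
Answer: -864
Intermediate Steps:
Y = 36 (Y = 9*4 = 36)
a(-2*3*6)*Y = (12 - 2*3*6)*36 = (12 - 6*6)*36 = (12 - 36)*36 = -24*36 = -864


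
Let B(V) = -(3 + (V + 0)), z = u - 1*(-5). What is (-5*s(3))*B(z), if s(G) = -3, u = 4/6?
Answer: -130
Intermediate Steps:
u = 2/3 (u = 4*(1/6) = 2/3 ≈ 0.66667)
z = 17/3 (z = 2/3 - 1*(-5) = 2/3 + 5 = 17/3 ≈ 5.6667)
B(V) = -3 - V (B(V) = -(3 + V) = -3 - V)
(-5*s(3))*B(z) = (-5*(-3))*(-3 - 1*17/3) = 15*(-3 - 17/3) = 15*(-26/3) = -130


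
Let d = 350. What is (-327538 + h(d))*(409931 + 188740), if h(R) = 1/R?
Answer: -68630625100629/350 ≈ -1.9609e+11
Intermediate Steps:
(-327538 + h(d))*(409931 + 188740) = (-327538 + 1/350)*(409931 + 188740) = (-327538 + 1/350)*598671 = -114638299/350*598671 = -68630625100629/350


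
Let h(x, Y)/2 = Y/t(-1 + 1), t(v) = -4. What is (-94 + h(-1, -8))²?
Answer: 8100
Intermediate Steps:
h(x, Y) = -Y/2 (h(x, Y) = 2*(Y/(-4)) = 2*(Y*(-¼)) = 2*(-Y/4) = -Y/2)
(-94 + h(-1, -8))² = (-94 - ½*(-8))² = (-94 + 4)² = (-90)² = 8100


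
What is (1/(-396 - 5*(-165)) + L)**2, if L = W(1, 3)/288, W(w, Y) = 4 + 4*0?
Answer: 27889/106007616 ≈ 0.00026308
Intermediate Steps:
W(w, Y) = 4 (W(w, Y) = 4 + 0 = 4)
L = 1/72 (L = 4/288 = 4*(1/288) = 1/72 ≈ 0.013889)
(1/(-396 - 5*(-165)) + L)**2 = (1/(-396 - 5*(-165)) + 1/72)**2 = (1/(-396 + 825) + 1/72)**2 = (1/429 + 1/72)**2 = (167/10296)**2 = 27889/106007616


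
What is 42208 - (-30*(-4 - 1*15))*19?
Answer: 31378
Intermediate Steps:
42208 - (-30*(-4 - 1*15))*19 = 42208 - (-30*(-4 - 15))*19 = 42208 - (-30*(-19))*19 = 42208 - 570*19 = 42208 - 1*10830 = 42208 - 10830 = 31378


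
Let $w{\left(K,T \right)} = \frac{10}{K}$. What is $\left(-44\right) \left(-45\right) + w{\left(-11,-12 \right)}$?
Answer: $\frac{21770}{11} \approx 1979.1$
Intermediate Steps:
$\left(-44\right) \left(-45\right) + w{\left(-11,-12 \right)} = \left(-44\right) \left(-45\right) + \frac{10}{-11} = 1980 + 10 \left(- \frac{1}{11}\right) = 1980 - \frac{10}{11} = \frac{21770}{11}$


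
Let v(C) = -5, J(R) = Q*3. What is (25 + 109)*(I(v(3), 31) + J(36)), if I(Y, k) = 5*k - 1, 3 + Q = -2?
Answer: 18626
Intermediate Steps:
Q = -5 (Q = -3 - 2 = -5)
J(R) = -15 (J(R) = -5*3 = -15)
I(Y, k) = -1 + 5*k
(25 + 109)*(I(v(3), 31) + J(36)) = (25 + 109)*((-1 + 5*31) - 15) = 134*((-1 + 155) - 15) = 134*(154 - 15) = 134*139 = 18626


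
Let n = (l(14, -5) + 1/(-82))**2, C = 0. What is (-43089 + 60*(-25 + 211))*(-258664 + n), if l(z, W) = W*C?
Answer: 55532728291815/6724 ≈ 8.2589e+9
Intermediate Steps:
l(z, W) = 0 (l(z, W) = W*0 = 0)
n = 1/6724 (n = (0 + 1/(-82))**2 = (0 - 1/82)**2 = (-1/82)**2 = 1/6724 ≈ 0.00014872)
(-43089 + 60*(-25 + 211))*(-258664 + n) = (-43089 + 60*(-25 + 211))*(-258664 + 1/6724) = (-43089 + 60*186)*(-1739256735/6724) = (-43089 + 11160)*(-1739256735/6724) = -31929*(-1739256735/6724) = 55532728291815/6724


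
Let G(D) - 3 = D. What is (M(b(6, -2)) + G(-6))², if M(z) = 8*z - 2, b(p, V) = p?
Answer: 1849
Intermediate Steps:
G(D) = 3 + D
M(z) = -2 + 8*z
(M(b(6, -2)) + G(-6))² = ((-2 + 8*6) + (3 - 6))² = ((-2 + 48) - 3)² = (46 - 3)² = 43² = 1849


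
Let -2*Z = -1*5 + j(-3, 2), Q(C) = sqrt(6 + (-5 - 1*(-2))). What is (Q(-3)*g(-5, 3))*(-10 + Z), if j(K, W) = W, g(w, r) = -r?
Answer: 51*sqrt(3)/2 ≈ 44.167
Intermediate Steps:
Q(C) = sqrt(3) (Q(C) = sqrt(6 + (-5 + 2)) = sqrt(6 - 3) = sqrt(3))
Z = 3/2 (Z = -(-1*5 + 2)/2 = -(-5 + 2)/2 = -1/2*(-3) = 3/2 ≈ 1.5000)
(Q(-3)*g(-5, 3))*(-10 + Z) = (sqrt(3)*(-1*3))*(-10 + 3/2) = (sqrt(3)*(-3))*(-17/2) = -3*sqrt(3)*(-17/2) = 51*sqrt(3)/2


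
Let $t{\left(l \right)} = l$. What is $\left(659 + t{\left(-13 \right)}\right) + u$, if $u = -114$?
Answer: $532$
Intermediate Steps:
$\left(659 + t{\left(-13 \right)}\right) + u = \left(659 - 13\right) - 114 = 646 - 114 = 532$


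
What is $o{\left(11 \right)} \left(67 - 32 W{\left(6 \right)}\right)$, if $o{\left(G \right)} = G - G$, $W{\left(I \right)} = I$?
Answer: $0$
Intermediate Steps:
$o{\left(G \right)} = 0$
$o{\left(11 \right)} \left(67 - 32 W{\left(6 \right)}\right) = 0 \left(67 - 192\right) = 0 \left(-125\right) = 0$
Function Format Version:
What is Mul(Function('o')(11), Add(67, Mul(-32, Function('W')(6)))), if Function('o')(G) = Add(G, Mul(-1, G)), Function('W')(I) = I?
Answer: 0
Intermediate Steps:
Function('o')(G) = 0
Mul(Function('o')(11), Add(67, Mul(-32, Function('W')(6)))) = Mul(0, Add(67, Mul(-32, 6))) = Mul(0, Add(67, -192)) = Mul(0, -125) = 0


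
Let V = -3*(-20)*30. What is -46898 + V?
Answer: -45098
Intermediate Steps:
V = 1800 (V = 60*30 = 1800)
-46898 + V = -46898 + 1800 = -45098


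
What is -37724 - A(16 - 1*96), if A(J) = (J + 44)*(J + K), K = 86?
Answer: -37508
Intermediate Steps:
A(J) = (44 + J)*(86 + J) (A(J) = (J + 44)*(J + 86) = (44 + J)*(86 + J))
-37724 - A(16 - 1*96) = -37724 - (3784 + (16 - 1*96)² + 130*(16 - 1*96)) = -37724 - (3784 + (16 - 96)² + 130*(16 - 96)) = -37724 - (3784 + (-80)² + 130*(-80)) = -37724 - (3784 + 6400 - 10400) = -37724 - 1*(-216) = -37724 + 216 = -37508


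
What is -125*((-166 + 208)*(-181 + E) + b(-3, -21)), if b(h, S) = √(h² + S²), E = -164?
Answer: 1811250 - 1875*√2 ≈ 1.8086e+6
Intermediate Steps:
b(h, S) = √(S² + h²)
-125*((-166 + 208)*(-181 + E) + b(-3, -21)) = -125*((-166 + 208)*(-181 - 164) + √((-21)² + (-3)²)) = -125*(42*(-345) + √(441 + 9)) = -125*(-14490 + √450) = -125*(-14490 + 15*√2) = 1811250 - 1875*√2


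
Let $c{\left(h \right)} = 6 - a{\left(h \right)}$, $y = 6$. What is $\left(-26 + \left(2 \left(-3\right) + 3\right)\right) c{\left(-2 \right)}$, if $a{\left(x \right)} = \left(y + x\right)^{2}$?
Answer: $290$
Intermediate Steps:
$a{\left(x \right)} = \left(6 + x\right)^{2}$
$c{\left(h \right)} = 6 - \left(6 + h\right)^{2}$
$\left(-26 + \left(2 \left(-3\right) + 3\right)\right) c{\left(-2 \right)} = \left(-26 + \left(2 \left(-3\right) + 3\right)\right) \left(6 - \left(6 - 2\right)^{2}\right) = \left(-26 + \left(-6 + 3\right)\right) \left(6 - 4^{2}\right) = \left(-26 - 3\right) \left(6 - 16\right) = - 29 \left(6 - 16\right) = \left(-29\right) \left(-10\right) = 290$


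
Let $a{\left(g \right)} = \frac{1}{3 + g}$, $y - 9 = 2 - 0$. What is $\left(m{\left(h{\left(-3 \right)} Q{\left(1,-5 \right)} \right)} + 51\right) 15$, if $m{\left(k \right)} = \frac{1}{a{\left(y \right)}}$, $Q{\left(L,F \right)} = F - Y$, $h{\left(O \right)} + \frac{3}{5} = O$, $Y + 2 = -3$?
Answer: $975$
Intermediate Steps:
$Y = -5$ ($Y = -2 - 3 = -5$)
$h{\left(O \right)} = - \frac{3}{5} + O$
$Q{\left(L,F \right)} = 5 + F$ ($Q{\left(L,F \right)} = F - -5 = F + 5 = 5 + F$)
$y = 11$ ($y = 9 + \left(2 - 0\right) = 9 + \left(2 + 0\right) = 9 + 2 = 11$)
$m{\left(k \right)} = 14$ ($m{\left(k \right)} = \frac{1}{\frac{1}{3 + 11}} = \frac{1}{\frac{1}{14}} = 14$)
$\left(m{\left(h{\left(-3 \right)} Q{\left(1,-5 \right)} \right)} + 51\right) 15 = \left(14 + 51\right) 15 = 65 \cdot 15 = 975$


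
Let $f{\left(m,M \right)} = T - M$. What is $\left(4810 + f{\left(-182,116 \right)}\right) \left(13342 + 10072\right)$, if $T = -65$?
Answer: $108383406$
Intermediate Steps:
$f{\left(m,M \right)} = -65 - M$
$\left(4810 + f{\left(-182,116 \right)}\right) \left(13342 + 10072\right) = \left(4810 - 181\right) \left(13342 + 10072\right) = \left(4810 - 181\right) 23414 = 4629 \cdot 23414 = 108383406$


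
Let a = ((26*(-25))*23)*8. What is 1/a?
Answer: -1/119600 ≈ -8.3612e-6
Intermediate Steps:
a = -119600 (a = -650*23*8 = -14950*8 = -119600)
1/a = 1/(-119600) = -1/119600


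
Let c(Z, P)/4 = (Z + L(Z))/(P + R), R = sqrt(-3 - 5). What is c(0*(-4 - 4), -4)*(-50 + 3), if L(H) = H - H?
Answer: 0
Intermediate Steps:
R = 2*I*sqrt(2) (R = sqrt(-8) = 2*I*sqrt(2) ≈ 2.8284*I)
L(H) = 0
c(Z, P) = 4*Z/(P + 2*I*sqrt(2)) (c(Z, P) = 4*((Z + 0)/(P + 2*I*sqrt(2))) = 4*(Z/(P + 2*I*sqrt(2))) = 4*Z/(P + 2*I*sqrt(2)))
c(0*(-4 - 4), -4)*(-50 + 3) = (4*(0*(-4 - 4))/(-4 + 2*I*sqrt(2)))*(-50 + 3) = (4*(0*(-8))/(-4 + 2*I*sqrt(2)))*(-47) = (4*0/(-4 + 2*I*sqrt(2)))*(-47) = 0*(-47) = 0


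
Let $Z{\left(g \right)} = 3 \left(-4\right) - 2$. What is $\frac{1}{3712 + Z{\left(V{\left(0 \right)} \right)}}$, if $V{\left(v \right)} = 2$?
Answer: $\frac{1}{3698} \approx 0.00027042$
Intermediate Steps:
$Z{\left(g \right)} = -14$ ($Z{\left(g \right)} = -12 - 2 = -14$)
$\frac{1}{3712 + Z{\left(V{\left(0 \right)} \right)}} = \frac{1}{3712 - 14} = \frac{1}{3698}$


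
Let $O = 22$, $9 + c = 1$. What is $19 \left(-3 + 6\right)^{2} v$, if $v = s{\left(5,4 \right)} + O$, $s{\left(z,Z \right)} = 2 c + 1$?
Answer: $1197$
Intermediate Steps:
$c = -8$ ($c = -9 + 1 = -8$)
$s{\left(z,Z \right)} = -15$ ($s{\left(z,Z \right)} = 2 \left(-8\right) + 1 = -16 + 1 = -15$)
$v = 7$ ($v = -15 + 22 = 7$)
$19 \left(-3 + 6\right)^{2} v = 19 \left(-3 + 6\right)^{2} \cdot 7 = 19 \cdot 3^{2} \cdot 7 = 19 \cdot 9 \cdot 7 = 171 \cdot 7 = 1197$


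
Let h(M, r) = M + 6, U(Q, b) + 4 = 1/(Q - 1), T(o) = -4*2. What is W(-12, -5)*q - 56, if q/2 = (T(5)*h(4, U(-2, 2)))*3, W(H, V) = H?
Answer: 5704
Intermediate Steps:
T(o) = -8
U(Q, b) = -4 + 1/(-1 + Q) (U(Q, b) = -4 + 1/(Q - 1) = -4 + 1/(-1 + Q))
h(M, r) = 6 + M
q = -480 (q = 2*(-8*(6 + 4)*3) = 2*(-8*10*3) = 2*(-80*3) = 2*(-240) = -480)
W(-12, -5)*q - 56 = -12*(-480) - 56 = 5760 - 56 = 5704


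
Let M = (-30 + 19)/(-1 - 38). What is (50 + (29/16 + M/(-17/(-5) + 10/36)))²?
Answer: 12762520466089/4740047104 ≈ 2692.5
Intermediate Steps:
M = 11/39 (M = -11/(-39) = -11*(-1/39) = 11/39 ≈ 0.28205)
(50 + (29/16 + M/(-17/(-5) + 10/36)))² = (50 + (29/16 + 11/(39*(-17/(-5) + 10/36))))² = (50 + (29*(1/16) + 11/(39*(-17*(-⅕) + 10*(1/36)))))² = (50 + (29/16 + 11/(39*(17/5 + 5/18))))² = (50 + (29/16 + 11/(39*(331/90))))² = (50 + (29/16 + (11/39)*(90/331)))² = (50 + (29/16 + 330/4303))² = (50 + 130067/68848)² = (3572467/68848)² = 12762520466089/4740047104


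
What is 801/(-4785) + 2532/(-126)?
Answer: -678697/33495 ≈ -20.263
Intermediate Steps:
801/(-4785) + 2532/(-126) = 801*(-1/4785) + 2532*(-1/126) = -267/1595 - 422/21 = -678697/33495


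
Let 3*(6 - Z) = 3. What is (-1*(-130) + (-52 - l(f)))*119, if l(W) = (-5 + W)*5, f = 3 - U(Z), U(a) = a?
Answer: 13447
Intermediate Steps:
Z = 5 (Z = 6 - 1/3*3 = 6 - 1 = 5)
f = -2 (f = 3 - 1*5 = 3 - 5 = -2)
l(W) = -25 + 5*W
(-1*(-130) + (-52 - l(f)))*119 = (-1*(-130) + (-52 - (-25 + 5*(-2))))*119 = (130 + (-52 - (-25 - 10)))*119 = (130 + (-52 - 1*(-35)))*119 = (130 + (-52 + 35))*119 = (130 - 17)*119 = 113*119 = 13447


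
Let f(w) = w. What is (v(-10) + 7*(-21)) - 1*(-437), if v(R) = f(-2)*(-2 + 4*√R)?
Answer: 294 - 8*I*√10 ≈ 294.0 - 25.298*I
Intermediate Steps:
v(R) = 4 - 8*√R (v(R) = -2*(-2 + 4*√R) = 4 - 8*√R)
(v(-10) + 7*(-21)) - 1*(-437) = ((4 - 8*I*√10) + 7*(-21)) - 1*(-437) = ((4 - 8*I*√10) - 147) + 437 = (-143 - 8*I*√10) + 437 = 294 - 8*I*√10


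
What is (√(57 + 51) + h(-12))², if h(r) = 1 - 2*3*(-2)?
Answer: 277 + 156*√3 ≈ 547.20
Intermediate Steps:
h(r) = 13 (h(r) = 1 - 6*(-2) = 1 + 12 = 13)
(√(57 + 51) + h(-12))² = (√(57 + 51) + 13)² = (√108 + 13)² = (6*√3 + 13)² = (13 + 6*√3)²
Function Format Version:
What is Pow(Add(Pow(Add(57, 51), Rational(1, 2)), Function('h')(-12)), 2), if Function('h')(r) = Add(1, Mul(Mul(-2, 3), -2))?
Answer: Add(277, Mul(156, Pow(3, Rational(1, 2)))) ≈ 547.20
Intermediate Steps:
Function('h')(r) = 13 (Function('h')(r) = Add(1, Mul(-6, -2)) = Add(1, 12) = 13)
Pow(Add(Pow(Add(57, 51), Rational(1, 2)), Function('h')(-12)), 2) = Pow(Add(Pow(Add(57, 51), Rational(1, 2)), 13), 2) = Pow(Add(Pow(108, Rational(1, 2)), 13), 2) = Pow(Add(Mul(6, Pow(3, Rational(1, 2))), 13), 2) = Pow(Add(13, Mul(6, Pow(3, Rational(1, 2)))), 2)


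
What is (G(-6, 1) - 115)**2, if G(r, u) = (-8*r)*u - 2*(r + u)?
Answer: 3249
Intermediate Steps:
G(r, u) = -2*r - 2*u - 8*r*u (G(r, u) = -8*r*u + (-2*r - 2*u) = -2*r - 2*u - 8*r*u)
(G(-6, 1) - 115)**2 = ((-2*(-6) - 2*1 - 8*(-6)*1) - 115)**2 = ((12 - 2 + 48) - 115)**2 = (58 - 115)**2 = (-57)**2 = 3249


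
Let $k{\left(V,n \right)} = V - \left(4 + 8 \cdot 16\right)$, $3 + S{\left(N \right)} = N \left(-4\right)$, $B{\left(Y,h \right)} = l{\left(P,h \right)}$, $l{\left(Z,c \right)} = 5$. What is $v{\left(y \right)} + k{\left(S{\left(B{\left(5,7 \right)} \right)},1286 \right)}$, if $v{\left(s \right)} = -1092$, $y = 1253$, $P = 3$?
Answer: $-1247$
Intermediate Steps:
$B{\left(Y,h \right)} = 5$
$S{\left(N \right)} = -3 - 4 N$ ($S{\left(N \right)} = -3 + N \left(-4\right) = -3 - 4 N$)
$k{\left(V,n \right)} = -132 + V$ ($k{\left(V,n \right)} = V - \left(4 + 128\right) = V - 132 = -132 + V$)
$v{\left(y \right)} + k{\left(S{\left(B{\left(5,7 \right)} \right)},1286 \right)} = -1092 - 155 = -1247$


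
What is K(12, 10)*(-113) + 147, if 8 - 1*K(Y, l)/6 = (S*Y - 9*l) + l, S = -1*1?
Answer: -67653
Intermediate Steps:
S = -1
K(Y, l) = 48 + 6*Y + 48*l (K(Y, l) = 48 - 6*((-Y - 9*l) + l) = 48 - 6*(-Y - 8*l) = 48 + (6*Y + 48*l) = 48 + 6*Y + 48*l)
K(12, 10)*(-113) + 147 = (48 + 6*12 + 48*10)*(-113) + 147 = (48 + 72 + 480)*(-113) + 147 = 600*(-113) + 147 = -67800 + 147 = -67653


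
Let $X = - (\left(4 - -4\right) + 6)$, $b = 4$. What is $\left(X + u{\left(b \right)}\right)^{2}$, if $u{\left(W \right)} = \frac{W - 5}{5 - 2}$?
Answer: $\frac{1849}{9} \approx 205.44$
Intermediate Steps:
$X = -14$ ($X = - (\left(4 + 4\right) + 6) = - (8 + 6) = \left(-1\right) 14 = -14$)
$u{\left(W \right)} = - \frac{5}{3} + \frac{W}{3}$ ($u{\left(W \right)} = \frac{-5 + W}{3} = \left(-5 + W\right) \frac{1}{3} = - \frac{5}{3} + \frac{W}{3}$)
$\left(X + u{\left(b \right)}\right)^{2} = \left(-14 + \left(- \frac{5}{3} + \frac{1}{3} \cdot 4\right)\right)^{2} = \left(-14 + \left(- \frac{5}{3} + \frac{4}{3}\right)\right)^{2} = \left(-14 - \frac{1}{3}\right)^{2} = \left(- \frac{43}{3}\right)^{2} = \frac{1849}{9}$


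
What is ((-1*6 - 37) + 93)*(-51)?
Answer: -2550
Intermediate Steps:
((-1*6 - 37) + 93)*(-51) = ((-6 - 37) + 93)*(-51) = (-43 + 93)*(-51) = 50*(-51) = -2550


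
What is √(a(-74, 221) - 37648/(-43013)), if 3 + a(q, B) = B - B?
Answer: I*√3931001083/43013 ≈ 1.4576*I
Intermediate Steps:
a(q, B) = -3 (a(q, B) = -3 + (B - B) = -3 + 0 = -3)
√(a(-74, 221) - 37648/(-43013)) = √(-3 - 37648/(-43013)) = √(-3 - 37648*(-1/43013)) = √(-3 + 37648/43013) = √(-91391/43013) = I*√3931001083/43013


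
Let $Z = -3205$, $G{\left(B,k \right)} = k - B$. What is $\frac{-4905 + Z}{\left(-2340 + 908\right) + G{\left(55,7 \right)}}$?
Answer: $\frac{811}{148} \approx 5.4797$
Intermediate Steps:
$\frac{-4905 + Z}{\left(-2340 + 908\right) + G{\left(55,7 \right)}} = \frac{-4905 - 3205}{\left(-2340 + 908\right) + \left(7 - 55\right)} = - \frac{8110}{-1432 + \left(7 - 55\right)} = - \frac{8110}{-1432 - 48} = - \frac{8110}{-1480} = \left(-8110\right) \left(- \frac{1}{1480}\right) = \frac{811}{148}$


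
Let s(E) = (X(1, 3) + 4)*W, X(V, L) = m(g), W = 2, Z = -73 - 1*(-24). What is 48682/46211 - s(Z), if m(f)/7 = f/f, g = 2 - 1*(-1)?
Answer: -967960/46211 ≈ -20.947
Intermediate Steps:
Z = -49 (Z = -73 + 24 = -49)
g = 3 (g = 2 + 1 = 3)
m(f) = 7 (m(f) = 7*(f/f) = 7*1 = 7)
X(V, L) = 7
s(E) = 22 (s(E) = (7 + 4)*2 = 11*2 = 22)
48682/46211 - s(Z) = 48682/46211 - 1*22 = 48682*(1/46211) - 22 = 48682/46211 - 22 = -967960/46211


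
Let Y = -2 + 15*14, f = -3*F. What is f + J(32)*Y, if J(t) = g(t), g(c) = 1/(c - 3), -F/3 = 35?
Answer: 9343/29 ≈ 322.17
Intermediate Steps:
F = -105 (F = -3*35 = -105)
f = 315 (f = -3*(-105) = 315)
g(c) = 1/(-3 + c)
J(t) = 1/(-3 + t)
Y = 208 (Y = -2 + 210 = 208)
f + J(32)*Y = 315 + 208/(-3 + 32) = 315 + 208/29 = 9343/29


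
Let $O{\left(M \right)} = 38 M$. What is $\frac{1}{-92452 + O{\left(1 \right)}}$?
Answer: $- \frac{1}{92414} \approx -1.0821 \cdot 10^{-5}$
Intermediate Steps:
$\frac{1}{-92452 + O{\left(1 \right)}} = \frac{1}{-92452 + 38 \cdot 1} = \frac{1}{-92452 + 38} = \frac{1}{-92414} = - \frac{1}{92414}$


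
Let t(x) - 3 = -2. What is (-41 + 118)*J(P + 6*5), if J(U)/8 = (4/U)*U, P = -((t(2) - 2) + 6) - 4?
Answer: 2464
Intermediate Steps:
t(x) = 1 (t(x) = 3 - 2 = 1)
P = -9 (P = -((1 - 2) + 6) - 4 = -(-1 + 6) - 4 = -1*5 - 4 = -5 - 4 = -9)
J(U) = 32 (J(U) = 8*((4/U)*U) = 8*4 = 32)
(-41 + 118)*J(P + 6*5) = (-41 + 118)*32 = 77*32 = 2464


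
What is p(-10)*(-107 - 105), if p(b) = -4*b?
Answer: -8480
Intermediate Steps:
p(-10)*(-107 - 105) = (-4*(-10))*(-107 - 105) = 40*(-212) = -8480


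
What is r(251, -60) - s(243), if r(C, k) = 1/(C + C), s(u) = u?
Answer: -121985/502 ≈ -243.00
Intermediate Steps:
r(C, k) = 1/(2*C)
r(251, -60) - s(243) = (1/2)/251 - 1*243 = (1/2)*(1/251) - 243 = 1/502 - 243 = -121985/502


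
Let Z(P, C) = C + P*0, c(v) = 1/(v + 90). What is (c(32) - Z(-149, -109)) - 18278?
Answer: -2216617/122 ≈ -18169.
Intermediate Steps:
c(v) = 1/(90 + v)
Z(P, C) = C (Z(P, C) = C + 0 = C)
(c(32) - Z(-149, -109)) - 18278 = (1/(90 + 32) - 1*(-109)) - 18278 = (1/122 + 109) - 18278 = 13299/122 - 18278 = -2216617/122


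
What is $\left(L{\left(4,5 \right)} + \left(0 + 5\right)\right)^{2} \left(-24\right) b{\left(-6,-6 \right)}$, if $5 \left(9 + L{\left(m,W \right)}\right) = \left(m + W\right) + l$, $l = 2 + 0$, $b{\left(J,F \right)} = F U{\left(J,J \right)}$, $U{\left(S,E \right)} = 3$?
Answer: $\frac{34992}{25} \approx 1399.7$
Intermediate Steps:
$b{\left(J,F \right)} = 3 F$ ($b{\left(J,F \right)} = F 3 = 3 F$)
$l = 2$
$L{\left(m,W \right)} = - \frac{43}{5} + \frac{W}{5} + \frac{m}{5}$ ($L{\left(m,W \right)} = -9 + \frac{\left(m + W\right) + 2}{5} = -9 + \frac{\left(W + m\right) + 2}{5} = -9 + \frac{2 + W + m}{5} = -9 + \left(\frac{2}{5} + \frac{W}{5} + \frac{m}{5}\right) = - \frac{43}{5} + \frac{W}{5} + \frac{m}{5}$)
$\left(L{\left(4,5 \right)} + \left(0 + 5\right)\right)^{2} \left(-24\right) b{\left(-6,-6 \right)} = \left(\left(- \frac{43}{5} + \frac{1}{5} \cdot 5 + \frac{1}{5} \cdot 4\right) + \left(0 + 5\right)\right)^{2} \left(-24\right) 3 \left(-6\right) = \left(\left(- \frac{43}{5} + 1 + \frac{4}{5}\right) + 5\right)^{2} \left(-24\right) \left(-18\right) = \left(- \frac{34}{5} + 5\right)^{2} \left(-24\right) \left(-18\right) = \left(- \frac{9}{5}\right)^{2} \left(-24\right) \left(-18\right) = \frac{81}{25} \left(-24\right) \left(-18\right) = \left(- \frac{1944}{25}\right) \left(-18\right) = \frac{34992}{25}$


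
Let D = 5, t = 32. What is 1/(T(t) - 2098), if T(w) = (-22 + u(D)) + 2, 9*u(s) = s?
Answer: -9/19057 ≈ -0.00047227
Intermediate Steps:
u(s) = s/9
T(w) = -175/9 (T(w) = (-22 + (⅑)*5) + 2 = (-22 + 5/9) + 2 = -193/9 + 2 = -175/9)
1/(T(t) - 2098) = 1/(-175/9 - 2098) = 1/(-19057/9) = -9/19057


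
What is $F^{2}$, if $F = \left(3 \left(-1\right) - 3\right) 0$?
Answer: $0$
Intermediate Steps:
$F = 0$ ($F = \left(-3 - 3\right) 0 = \left(-6\right) 0 = 0$)
$F^{2} = 0^{2} = 0$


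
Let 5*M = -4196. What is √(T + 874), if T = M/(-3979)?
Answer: √346022315270/19895 ≈ 29.567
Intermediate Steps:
M = -4196/5 (M = (⅕)*(-4196) = -4196/5 ≈ -839.20)
T = 4196/19895 (T = -4196/5/(-3979) = -4196/5*(-1/3979) = 4196/19895 ≈ 0.21091)
√(T + 874) = √(4196/19895 + 874) = √(17392426/19895) = √346022315270/19895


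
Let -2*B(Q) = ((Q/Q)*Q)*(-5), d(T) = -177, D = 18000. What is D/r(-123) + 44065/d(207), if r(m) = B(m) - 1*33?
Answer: -12126755/40179 ≈ -301.82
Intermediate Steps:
B(Q) = 5*Q/2 (B(Q) = -(Q/Q)*Q*(-5)/2 = -1*Q*(-5)/2 = -Q*(-5)/2 = -(-5)*Q/2 = 5*Q/2)
r(m) = -33 + 5*m/2 (r(m) = 5*m/2 - 1*33 = 5*m/2 - 33 = -33 + 5*m/2)
D/r(-123) + 44065/d(207) = 18000/(-33 + (5/2)*(-123)) + 44065/(-177) = 18000/(-33 - 615/2) + 44065*(-1/177) = 18000/(-681/2) - 44065/177 = 18000*(-2/681) - 44065/177 = -12000/227 - 44065/177 = -12126755/40179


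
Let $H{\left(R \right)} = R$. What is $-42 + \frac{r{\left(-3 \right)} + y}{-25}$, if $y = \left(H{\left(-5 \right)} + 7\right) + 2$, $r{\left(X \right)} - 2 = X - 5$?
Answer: $- \frac{1048}{25} \approx -41.92$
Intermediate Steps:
$r{\left(X \right)} = -3 + X$ ($r{\left(X \right)} = 2 + \left(X - 5\right) = 2 + \left(-5 + X\right) = -3 + X$)
$y = 4$ ($y = \left(-5 + 7\right) + 2 = 2 + 2 = 4$)
$-42 + \frac{r{\left(-3 \right)} + y}{-25} = -42 + \frac{\left(-3 - 3\right) + 4}{-25} = -42 + \left(-6 + 4\right) \left(- \frac{1}{25}\right) = -42 - - \frac{2}{25} = -42 + \frac{2}{25} = - \frac{1048}{25}$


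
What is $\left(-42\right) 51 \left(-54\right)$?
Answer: $115668$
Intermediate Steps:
$\left(-42\right) 51 \left(-54\right) = \left(-2142\right) \left(-54\right) = 115668$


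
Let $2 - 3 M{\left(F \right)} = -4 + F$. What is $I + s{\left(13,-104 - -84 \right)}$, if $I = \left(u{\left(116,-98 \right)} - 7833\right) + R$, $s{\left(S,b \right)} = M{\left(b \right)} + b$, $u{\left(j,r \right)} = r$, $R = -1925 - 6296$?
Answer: $- \frac{48490}{3} \approx -16163.0$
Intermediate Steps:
$M{\left(F \right)} = 2 - \frac{F}{3}$ ($M{\left(F \right)} = \frac{2}{3} - \frac{-4 + F}{3} = \frac{2}{3} - \left(- \frac{4}{3} + \frac{F}{3}\right) = 2 - \frac{F}{3}$)
$R = -8221$ ($R = -1925 - 6296 = -8221$)
$s{\left(S,b \right)} = 2 + \frac{2 b}{3}$ ($s{\left(S,b \right)} = \left(2 - \frac{b}{3}\right) + b = 2 + \frac{2 b}{3}$)
$I = -16152$ ($I = \left(-98 - 7833\right) - 8221 = -7931 - 8221 = -16152$)
$I + s{\left(13,-104 - -84 \right)} = -16152 + \left(2 + \frac{2 \left(-104 - -84\right)}{3}\right) = -16152 + \left(2 + \frac{2 \left(-104 + 84\right)}{3}\right) = -16152 + \left(2 + \frac{2}{3} \left(-20\right)\right) = -16152 + \left(2 - \frac{40}{3}\right) = -16152 - \frac{34}{3} = - \frac{48490}{3}$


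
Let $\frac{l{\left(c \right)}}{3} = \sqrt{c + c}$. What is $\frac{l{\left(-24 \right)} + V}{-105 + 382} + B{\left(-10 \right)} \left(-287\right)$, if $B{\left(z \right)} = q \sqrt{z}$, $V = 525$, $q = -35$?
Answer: $\frac{525}{277} + 10045 i \sqrt{10} + \frac{12 i \sqrt{3}}{277} \approx 1.8953 + 31765.0 i$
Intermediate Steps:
$l{\left(c \right)} = 3 \sqrt{2} \sqrt{c}$ ($l{\left(c \right)} = 3 \sqrt{c + c} = 3 \sqrt{2 c} = 3 \sqrt{2} \sqrt{c}$)
$B{\left(z \right)} = - 35 \sqrt{z}$
$\frac{l{\left(-24 \right)} + V}{-105 + 382} + B{\left(-10 \right)} \left(-287\right) = \frac{3 \sqrt{2} \sqrt{-24} + 525}{-105 + 382} + - 35 \sqrt{-10} \left(-287\right) = \frac{3 \sqrt{2} \cdot 2 i \sqrt{6} + 525}{277} + - 35 i \sqrt{10} \left(-287\right) = \left(12 i \sqrt{3} + 525\right) \frac{1}{277} + - 35 i \sqrt{10} \left(-287\right) = \left(525 + 12 i \sqrt{3}\right) \frac{1}{277} + 10045 i \sqrt{10} = \left(\frac{525}{277} + \frac{12 i \sqrt{3}}{277}\right) + 10045 i \sqrt{10} = \frac{525}{277} + 10045 i \sqrt{10} + \frac{12 i \sqrt{3}}{277}$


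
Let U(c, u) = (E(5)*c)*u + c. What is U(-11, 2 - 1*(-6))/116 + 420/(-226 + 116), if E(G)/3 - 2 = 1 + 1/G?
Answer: -71429/6380 ≈ -11.196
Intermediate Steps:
E(G) = 9 + 3/G (E(G) = 6 + 3*(1 + 1/G) = 6 + (3 + 3/G) = 9 + 3/G)
U(c, u) = c + 48*c*u/5 (U(c, u) = ((9 + 3/5)*c)*u + c = (48*c/5)*u + c = 48*c*u/5 + c = c + 48*c*u/5)
U(-11, 2 - 1*(-6))/116 + 420/(-226 + 116) = ((1/5)*(-11)*(5 + 48*(2 - 1*(-6))))/116 + 420/(-226 + 116) = ((1/5)*(-11)*(5 + 48*(2 + 6)))*(1/116) + 420/(-110) = ((1/5)*(-11)*(5 + 48*8))*(1/116) + 420*(-1/110) = ((1/5)*(-11)*(5 + 384))*(1/116) - 42/11 = ((1/5)*(-11)*389)*(1/116) - 42/11 = -4279/5*1/116 - 42/11 = -4279/580 - 42/11 = -71429/6380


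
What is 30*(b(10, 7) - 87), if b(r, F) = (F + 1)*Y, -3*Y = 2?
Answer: -2770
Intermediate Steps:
Y = -⅔ (Y = -⅓*2 = -⅔ ≈ -0.66667)
b(r, F) = -⅔ - 2*F/3 (b(r, F) = (F + 1)*(-⅔) = (1 + F)*(-⅔) = -⅔ - 2*F/3)
30*(b(10, 7) - 87) = 30*((-⅔ - ⅔*7) - 87) = 30*((-⅔ - 14/3) - 87) = 30*(-16/3 - 87) = 30*(-277/3) = -2770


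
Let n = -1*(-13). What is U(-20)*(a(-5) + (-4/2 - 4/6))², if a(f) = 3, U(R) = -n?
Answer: -13/9 ≈ -1.4444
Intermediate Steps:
n = 13
U(R) = -13 (U(R) = -1*13 = -13)
U(-20)*(a(-5) + (-4/2 - 4/6))² = -13*(3 + (-4/2 - 4/6))² = -13*(3 + (-4*½ - 4*⅙))² = -13*(3 + (-2 - ⅔))² = -13*(3 - 8/3)² = -13*(⅓)² = -13*⅑ = -13/9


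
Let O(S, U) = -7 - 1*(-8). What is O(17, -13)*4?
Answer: 4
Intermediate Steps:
O(S, U) = 1 (O(S, U) = -7 + 8 = 1)
O(17, -13)*4 = 1*4 = 4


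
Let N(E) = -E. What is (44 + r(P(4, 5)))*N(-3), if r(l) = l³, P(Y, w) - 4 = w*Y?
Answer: 41604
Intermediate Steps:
P(Y, w) = 4 + Y*w (P(Y, w) = 4 + w*Y = 4 + Y*w)
(44 + r(P(4, 5)))*N(-3) = (44 + (4 + 4*5)³)*(-1*(-3)) = (44 + (4 + 20)³)*3 = (44 + 24³)*3 = (44 + 13824)*3 = 13868*3 = 41604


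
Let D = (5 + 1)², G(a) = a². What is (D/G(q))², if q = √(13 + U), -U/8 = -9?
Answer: 1296/7225 ≈ 0.17938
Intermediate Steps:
U = 72 (U = -8*(-9) = 72)
q = √85 (q = √(13 + 72) = √85 ≈ 9.2195)
D = 36 (D = 6² = 36)
(D/G(q))² = (36/((√85)²))² = (36/85)² = 1296/7225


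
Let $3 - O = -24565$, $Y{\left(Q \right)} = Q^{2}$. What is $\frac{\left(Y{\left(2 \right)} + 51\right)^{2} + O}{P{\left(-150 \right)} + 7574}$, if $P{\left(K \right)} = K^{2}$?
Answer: $\frac{27593}{30074} \approx 0.9175$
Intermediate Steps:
$O = 24568$ ($O = 3 - -24565 = 3 + 24565 = 24568$)
$\frac{\left(Y{\left(2 \right)} + 51\right)^{2} + O}{P{\left(-150 \right)} + 7574} = \frac{\left(2^{2} + 51\right)^{2} + 24568}{\left(-150\right)^{2} + 7574} = \frac{\left(4 + 51\right)^{2} + 24568}{22500 + 7574} = \frac{55^{2} + 24568}{30074} = \left(3025 + 24568\right) \frac{1}{30074} = 27593 \cdot \frac{1}{30074} = \frac{27593}{30074}$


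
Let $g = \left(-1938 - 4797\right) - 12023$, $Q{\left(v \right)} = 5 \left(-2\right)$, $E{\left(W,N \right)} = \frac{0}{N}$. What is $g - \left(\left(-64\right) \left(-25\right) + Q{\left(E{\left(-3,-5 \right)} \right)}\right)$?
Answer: $-20348$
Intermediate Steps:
$E{\left(W,N \right)} = 0$
$Q{\left(v \right)} = -10$
$g = -18758$ ($g = -6735 - 12023 = -18758$)
$g - \left(\left(-64\right) \left(-25\right) + Q{\left(E{\left(-3,-5 \right)} \right)}\right) = -18758 - \left(\left(-64\right) \left(-25\right) - 10\right) = -18758 - \left(1600 - 10\right) = -18758 - 1590 = -20348$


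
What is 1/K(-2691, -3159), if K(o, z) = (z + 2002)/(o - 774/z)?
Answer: 944455/406107 ≈ 2.3256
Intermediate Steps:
K(o, z) = (2002 + z)/(o - 774/z)
1/K(-2691, -3159) = 1/(-3159*(2002 - 3159)/(-774 - 2691*(-3159))) = 1/(-3159*(-1157)/(-774 + 8500869)) = 1/(-3159*(-1157)/8500095) = 1/(-3159*1/8500095*(-1157)) = 1/(406107/944455) = 944455/406107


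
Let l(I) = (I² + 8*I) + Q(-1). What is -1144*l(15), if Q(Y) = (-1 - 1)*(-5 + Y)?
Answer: -408408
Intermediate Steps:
Q(Y) = 10 - 2*Y (Q(Y) = -2*(-5 + Y) = 10 - 2*Y)
l(I) = 12 + I² + 8*I (l(I) = (I² + 8*I) + (10 - 2*(-1)) = (I² + 8*I) + (10 + 2) = (I² + 8*I) + 12 = 12 + I² + 8*I)
-1144*l(15) = -1144*(12 + 15² + 8*15) = -1144*(12 + 225 + 120) = -1144*357 = -408408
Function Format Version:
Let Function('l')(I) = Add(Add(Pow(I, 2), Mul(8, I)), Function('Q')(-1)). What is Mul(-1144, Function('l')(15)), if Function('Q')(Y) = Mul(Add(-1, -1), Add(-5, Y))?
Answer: -408408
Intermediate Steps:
Function('Q')(Y) = Add(10, Mul(-2, Y)) (Function('Q')(Y) = Mul(-2, Add(-5, Y)) = Add(10, Mul(-2, Y)))
Function('l')(I) = Add(12, Pow(I, 2), Mul(8, I)) (Function('l')(I) = Add(Add(Pow(I, 2), Mul(8, I)), Add(10, Mul(-2, -1))) = Add(Add(Pow(I, 2), Mul(8, I)), Add(10, 2)) = Add(Add(Pow(I, 2), Mul(8, I)), 12) = Add(12, Pow(I, 2), Mul(8, I)))
Mul(-1144, Function('l')(15)) = Mul(-1144, Add(12, Pow(15, 2), Mul(8, 15))) = Mul(-1144, Add(12, 225, 120)) = Mul(-1144, 357) = -408408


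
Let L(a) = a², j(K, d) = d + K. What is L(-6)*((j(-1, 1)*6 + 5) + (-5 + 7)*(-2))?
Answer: 36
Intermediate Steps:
j(K, d) = K + d
L(-6)*((j(-1, 1)*6 + 5) + (-5 + 7)*(-2)) = (-6)²*(((-1 + 1)*6 + 5) + (-5 + 7)*(-2)) = 36*((0*6 + 5) + 2*(-2)) = 36*((0 + 5) - 4) = 36*(5 - 4) = 36*1 = 36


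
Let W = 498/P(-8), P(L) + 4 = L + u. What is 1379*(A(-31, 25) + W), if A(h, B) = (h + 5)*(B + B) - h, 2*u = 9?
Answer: -9207583/5 ≈ -1.8415e+6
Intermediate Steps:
u = 9/2 (u = (1/2)*9 = 9/2 ≈ 4.5000)
P(L) = 1/2 + L (P(L) = -4 + (L + 9/2) = -4 + (9/2 + L) = 1/2 + L)
A(h, B) = -h + 2*B*(5 + h) (A(h, B) = (5 + h)*(2*B) - h = 2*B*(5 + h) - h = -h + 2*B*(5 + h))
W = -332/5 (W = 498/(1/2 - 8) = 498/(-15/2) = 498*(-2/15) = -332/5 ≈ -66.400)
1379*(A(-31, 25) + W) = 1379*((-1*(-31) + 10*25 + 2*25*(-31)) - 332/5) = 1379*((31 + 250 - 1550) - 332/5) = 1379*(-1269 - 332/5) = 1379*(-6677/5) = -9207583/5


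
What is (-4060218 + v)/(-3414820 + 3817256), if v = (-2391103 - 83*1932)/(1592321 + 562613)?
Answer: -8749504367071/867223019224 ≈ -10.089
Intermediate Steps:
v = -2551459/2154934 (v = (-2391103 - 160356)/2154934 = -2551459*1/2154934 = -2551459/2154934 ≈ -1.1840)
(-4060218 + v)/(-3414820 + 3817256) = (-4060218 - 2551459/2154934)/(-3414820 + 3817256) = -8749504367071/2154934/402436 = -8749504367071/2154934*1/402436 = -8749504367071/867223019224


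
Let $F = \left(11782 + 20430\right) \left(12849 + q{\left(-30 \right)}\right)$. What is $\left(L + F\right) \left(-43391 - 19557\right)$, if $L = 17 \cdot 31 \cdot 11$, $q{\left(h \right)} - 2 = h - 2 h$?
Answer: $-26118923561412$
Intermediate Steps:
$q{\left(h \right)} = 2 - h$ ($q{\left(h \right)} = 2 + \left(h - 2 h\right) = 2 - h$)
$L = 5797$ ($L = 527 \cdot 11 = 5797$)
$F = 414922772$ ($F = \left(11782 + 20430\right) \left(12849 + \left(2 - -30\right)\right) = 32212 \left(12849 + \left(2 + 30\right)\right) = 32212 \left(12849 + 32\right) = 32212 \cdot 12881 = 414922772$)
$\left(L + F\right) \left(-43391 - 19557\right) = \left(5797 + 414922772\right) \left(-43391 - 19557\right) = 414928569 \left(-62948\right) = -26118923561412$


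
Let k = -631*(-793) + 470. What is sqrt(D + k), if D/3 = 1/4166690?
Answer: 3*sqrt(966162441300205930)/4166690 ≈ 707.71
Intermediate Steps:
k = 500853 (k = 500383 + 470 = 500853)
D = 3/4166690 ≈ 7.2000e-7
sqrt(D + k) = sqrt(3/4166690 + 500853) = sqrt(2086899186573/4166690) = 3*sqrt(966162441300205930)/4166690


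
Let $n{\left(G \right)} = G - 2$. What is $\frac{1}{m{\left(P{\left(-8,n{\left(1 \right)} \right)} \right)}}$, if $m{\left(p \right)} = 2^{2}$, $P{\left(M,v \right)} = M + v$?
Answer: $\frac{1}{4} \approx 0.25$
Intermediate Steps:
$n{\left(G \right)} = -2 + G$
$m{\left(p \right)} = 4$
$\frac{1}{m{\left(P{\left(-8,n{\left(1 \right)} \right)} \right)}} = \frac{1}{4}$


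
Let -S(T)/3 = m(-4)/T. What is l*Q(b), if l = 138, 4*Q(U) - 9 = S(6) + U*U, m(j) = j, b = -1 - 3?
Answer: 1863/2 ≈ 931.50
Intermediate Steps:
b = -4
S(T) = 12/T (S(T) = -(-12)/T = 12/T)
Q(U) = 11/4 + U²/4 (Q(U) = 9/4 + (12/6 + U*U)/4 = 9/4 + (12*(⅙) + U²)/4 = 9/4 + (2 + U²)/4 = 9/4 + (½ + U²/4) = 11/4 + U²/4)
l*Q(b) = 138*(11/4 + (¼)*(-4)²) = 138*(11/4 + (¼)*16) = 138*(11/4 + 4) = 138*(27/4) = 1863/2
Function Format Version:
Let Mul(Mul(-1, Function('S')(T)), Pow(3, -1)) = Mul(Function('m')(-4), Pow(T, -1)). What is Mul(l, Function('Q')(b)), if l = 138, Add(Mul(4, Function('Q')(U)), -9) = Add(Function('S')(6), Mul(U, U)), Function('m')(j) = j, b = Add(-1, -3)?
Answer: Rational(1863, 2) ≈ 931.50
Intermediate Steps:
b = -4
Function('S')(T) = Mul(12, Pow(T, -1)) (Function('S')(T) = Mul(-3, Mul(-4, Pow(T, -1))) = Mul(12, Pow(T, -1)))
Function('Q')(U) = Add(Rational(11, 4), Mul(Rational(1, 4), Pow(U, 2))) (Function('Q')(U) = Add(Rational(9, 4), Mul(Rational(1, 4), Add(Mul(12, Pow(6, -1)), Mul(U, U)))) = Add(Rational(9, 4), Mul(Rational(1, 4), Add(Mul(12, Rational(1, 6)), Pow(U, 2)))) = Add(Rational(9, 4), Mul(Rational(1, 4), Add(2, Pow(U, 2)))) = Add(Rational(9, 4), Add(Rational(1, 2), Mul(Rational(1, 4), Pow(U, 2)))) = Add(Rational(11, 4), Mul(Rational(1, 4), Pow(U, 2))))
Mul(l, Function('Q')(b)) = Mul(138, Add(Rational(11, 4), Mul(Rational(1, 4), Pow(-4, 2)))) = Mul(138, Add(Rational(11, 4), Mul(Rational(1, 4), 16))) = Mul(138, Add(Rational(11, 4), 4)) = Mul(138, Rational(27, 4)) = Rational(1863, 2)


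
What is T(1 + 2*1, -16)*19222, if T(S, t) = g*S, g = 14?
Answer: 807324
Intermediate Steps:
T(S, t) = 14*S
T(1 + 2*1, -16)*19222 = (14*(1 + 2*1))*19222 = (14*(1 + 2))*19222 = (14*3)*19222 = 42*19222 = 807324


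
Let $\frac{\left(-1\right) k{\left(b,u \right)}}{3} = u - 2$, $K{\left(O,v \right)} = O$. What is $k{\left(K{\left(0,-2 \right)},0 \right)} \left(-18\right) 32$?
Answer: $-3456$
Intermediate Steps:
$k{\left(b,u \right)} = 6 - 3 u$ ($k{\left(b,u \right)} = - 3 \left(u - 2\right) = - 3 \left(-2 + u\right) = 6 - 3 u$)
$k{\left(K{\left(0,-2 \right)},0 \right)} \left(-18\right) 32 = \left(6 - 0\right) \left(-18\right) 32 = \left(6 + 0\right) \left(-18\right) 32 = 6 \left(-18\right) 32 = \left(-108\right) 32 = -3456$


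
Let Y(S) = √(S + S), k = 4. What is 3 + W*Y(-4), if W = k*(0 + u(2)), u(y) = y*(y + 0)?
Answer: 3 + 32*I*√2 ≈ 3.0 + 45.255*I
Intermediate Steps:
u(y) = y² (u(y) = y*y = y²)
W = 16 (W = 4*(0 + 2²) = 4*(0 + 4) = 4*4 = 16)
Y(S) = √2*√S (Y(S) = √(2*S) = √2*√S)
3 + W*Y(-4) = 3 + 16*(√2*√(-4)) = 3 + 16*(√2*(2*I)) = 3 + 16*(2*I*√2) = 3 + 32*I*√2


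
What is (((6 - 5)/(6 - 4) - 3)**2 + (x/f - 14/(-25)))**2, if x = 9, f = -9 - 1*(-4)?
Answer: 251001/10000 ≈ 25.100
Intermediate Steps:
f = -5 (f = -9 + 4 = -5)
(((6 - 5)/(6 - 4) - 3)**2 + (x/f - 14/(-25)))**2 = (((6 - 5)/(6 - 4) - 3)**2 + (9/(-5) - 14/(-25)))**2 = ((1/2 - 3)**2 + (9*(-1/5) - 14*(-1/25)))**2 = ((1*(1/2) - 3)**2 + (-9/5 + 14/25))**2 = ((1/2 - 3)**2 - 31/25)**2 = ((-5/2)**2 - 31/25)**2 = (25/4 - 31/25)**2 = (501/100)**2 = 251001/10000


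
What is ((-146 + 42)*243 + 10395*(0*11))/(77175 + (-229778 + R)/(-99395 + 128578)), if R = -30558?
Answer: -737512776/2251937689 ≈ -0.32750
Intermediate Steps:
((-146 + 42)*243 + 10395*(0*11))/(77175 + (-229778 + R)/(-99395 + 128578)) = ((-146 + 42)*243 + 10395*(0*11))/(77175 + (-229778 - 30558)/(-99395 + 128578)) = (-104*243 + 10395*0)/(77175 - 260336/29183) = (-25272 + 0)/(77175 - 260336*1/29183) = -25272/(77175 - 260336/29183) = -25272/2251937689/29183 = -25272*29183/2251937689 = -737512776/2251937689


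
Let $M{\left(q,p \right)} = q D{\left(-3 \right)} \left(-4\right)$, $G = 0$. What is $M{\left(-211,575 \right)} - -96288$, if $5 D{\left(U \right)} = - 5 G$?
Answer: $96288$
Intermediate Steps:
$D{\left(U \right)} = 0$ ($D{\left(U \right)} = \frac{\left(-5\right) 0}{5} = \frac{1}{5} \cdot 0 = 0$)
$M{\left(q,p \right)} = 0$ ($M{\left(q,p \right)} = q 0 \left(-4\right) = 0 \left(-4\right) = 0$)
$M{\left(-211,575 \right)} - -96288 = 0 - -96288 = 0 + 96288 = 96288$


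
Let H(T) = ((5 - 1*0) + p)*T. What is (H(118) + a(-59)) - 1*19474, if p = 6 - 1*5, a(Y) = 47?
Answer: -18719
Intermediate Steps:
p = 1 (p = 6 - 5 = 1)
H(T) = 6*T (H(T) = ((5 - 1*0) + 1)*T = ((5 + 0) + 1)*T = (5 + 1)*T = 6*T)
(H(118) + a(-59)) - 1*19474 = (6*118 + 47) - 1*19474 = (708 + 47) - 19474 = 755 - 19474 = -18719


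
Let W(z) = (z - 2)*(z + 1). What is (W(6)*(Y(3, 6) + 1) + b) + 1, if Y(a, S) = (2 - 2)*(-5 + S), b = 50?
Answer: 79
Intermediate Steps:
W(z) = (1 + z)*(-2 + z) (W(z) = (-2 + z)*(1 + z) = (1 + z)*(-2 + z))
Y(a, S) = 0 (Y(a, S) = 0*(-5 + S) = 0)
(W(6)*(Y(3, 6) + 1) + b) + 1 = ((-2 + 6² - 1*6)*(0 + 1) + 50) + 1 = ((-2 + 36 - 6)*1 + 50) + 1 = (28*1 + 50) + 1 = (28 + 50) + 1 = 78 + 1 = 79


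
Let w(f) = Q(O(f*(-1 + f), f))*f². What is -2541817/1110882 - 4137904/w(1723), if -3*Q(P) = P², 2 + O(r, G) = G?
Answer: -22349937221098597729/9767877970483008498 ≈ -2.2881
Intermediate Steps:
O(r, G) = -2 + G
Q(P) = -P²/3
w(f) = -f²*(-2 + f)²/3 (w(f) = (-(-2 + f)²/3)*f² = -f²*(-2 + f)²/3)
-2541817/1110882 - 4137904/w(1723) = -2541817/1110882 - 4137904*(-3/(2968729*(-2 + 1723)²)) = -2541817*1/1110882 - 4137904/((-⅓*2968729*1721²)) = -2541817/1110882 - 4137904/((-⅓*2968729*2961841)) = -2541817/1110882 - 4137904/(-8792903270089/3) = -2541817/1110882 - 4137904*(-3/8792903270089) = -2541817/1110882 + 12413712/8792903270089 = -22349937221098597729/9767877970483008498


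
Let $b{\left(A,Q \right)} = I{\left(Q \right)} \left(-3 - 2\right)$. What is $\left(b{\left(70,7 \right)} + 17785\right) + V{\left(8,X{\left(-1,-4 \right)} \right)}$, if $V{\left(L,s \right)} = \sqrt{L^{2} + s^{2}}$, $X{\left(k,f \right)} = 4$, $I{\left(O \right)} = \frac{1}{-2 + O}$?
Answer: $17784 + 4 \sqrt{5} \approx 17793.0$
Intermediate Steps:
$b{\left(A,Q \right)} = - \frac{5}{-2 + Q}$ ($b{\left(A,Q \right)} = \frac{-3 - 2}{-2 + Q} = \frac{1}{-2 + Q} \left(-5\right) = - \frac{5}{-2 + Q}$)
$\left(b{\left(70,7 \right)} + 17785\right) + V{\left(8,X{\left(-1,-4 \right)} \right)} = \left(- \frac{5}{-2 + 7} + 17785\right) + \sqrt{8^{2} + 4^{2}} = \left(- \frac{5}{5} + 17785\right) + \sqrt{64 + 16} = \left(\left(-5\right) \frac{1}{5} + 17785\right) + \sqrt{80} = \left(-1 + 17785\right) + 4 \sqrt{5} = 17784 + 4 \sqrt{5}$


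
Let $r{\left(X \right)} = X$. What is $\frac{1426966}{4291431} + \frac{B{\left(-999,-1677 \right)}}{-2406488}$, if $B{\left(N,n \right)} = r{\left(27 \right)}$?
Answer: $\frac{3433860686771}{10327277204328} \approx 0.3325$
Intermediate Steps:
$B{\left(N,n \right)} = 27$
$\frac{1426966}{4291431} + \frac{B{\left(-999,-1677 \right)}}{-2406488} = \frac{1426966}{4291431} + \frac{27}{-2406488} = 1426966 \cdot \frac{1}{4291431} + 27 \left(- \frac{1}{2406488}\right) = \frac{1426966}{4291431} - \frac{27}{2406488} = \frac{3433860686771}{10327277204328}$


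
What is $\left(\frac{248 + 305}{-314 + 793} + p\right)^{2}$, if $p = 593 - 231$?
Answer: $\frac{30258950401}{229441} \approx 1.3188 \cdot 10^{5}$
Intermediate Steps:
$p = 362$
$\left(\frac{248 + 305}{-314 + 793} + p\right)^{2} = \left(\frac{248 + 305}{-314 + 793} + 362\right)^{2} = \left(\frac{553}{479} + 362\right)^{2} = \left(\frac{173951}{479}\right)^{2} = \frac{30258950401}{229441}$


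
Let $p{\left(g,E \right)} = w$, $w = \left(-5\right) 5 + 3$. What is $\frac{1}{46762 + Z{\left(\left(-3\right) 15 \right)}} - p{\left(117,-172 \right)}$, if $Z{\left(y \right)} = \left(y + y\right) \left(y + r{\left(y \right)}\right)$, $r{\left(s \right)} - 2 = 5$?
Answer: $\frac{1104005}{50182} \approx 22.0$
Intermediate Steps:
$r{\left(s \right)} = 7$ ($r{\left(s \right)} = 2 + 5 = 7$)
$Z{\left(y \right)} = 2 y \left(7 + y\right)$ ($Z{\left(y \right)} = \left(y + y\right) \left(y + 7\right) = 2 y \left(7 + y\right)$)
$w = -22$ ($w = -25 + 3 = -22$)
$p{\left(g,E \right)} = -22$
$\frac{1}{46762 + Z{\left(\left(-3\right) 15 \right)}} - p{\left(117,-172 \right)} = \frac{1}{46762 + 2 \left(\left(-3\right) 15\right) \left(7 - 45\right)} - -22 = \frac{1}{46762 + 2 \left(-45\right) \left(7 - 45\right)} + 22 = \frac{1}{46762 + 2 \left(-45\right) \left(-38\right)} + 22 = \frac{1}{46762 + 3420} + 22 = \frac{1}{50182} + 22 = \frac{1104005}{50182}$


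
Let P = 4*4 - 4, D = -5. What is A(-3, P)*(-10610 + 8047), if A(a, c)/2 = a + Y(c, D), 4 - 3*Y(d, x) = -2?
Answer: 5126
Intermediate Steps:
Y(d, x) = 2 (Y(d, x) = 4/3 - ⅓*(-2) = 4/3 + ⅔ = 2)
P = 12 (P = 16 - 4 = 12)
A(a, c) = 4 + 2*a (A(a, c) = 2*(a + 2) = 2*(2 + a) = 4 + 2*a)
A(-3, P)*(-10610 + 8047) = (4 + 2*(-3))*(-10610 + 8047) = (4 - 6)*(-2563) = -2*(-2563) = 5126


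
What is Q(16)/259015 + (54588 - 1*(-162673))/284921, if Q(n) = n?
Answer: 56278416651/73798812815 ≈ 0.76259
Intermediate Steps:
Q(16)/259015 + (54588 - 1*(-162673))/284921 = 16/259015 + (54588 - 1*(-162673))/284921 = 16*(1/259015) + (54588 + 162673)*(1/284921) = 16/259015 + 217261*(1/284921) = 16/259015 + 217261/284921 = 56278416651/73798812815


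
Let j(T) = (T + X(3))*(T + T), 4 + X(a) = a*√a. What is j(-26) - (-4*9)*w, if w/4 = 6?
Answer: 2424 - 156*√3 ≈ 2153.8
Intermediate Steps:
X(a) = -4 + a^(3/2) (X(a) = -4 + a*√a = -4 + a^(3/2))
j(T) = 2*T*(-4 + T + 3*√3) (j(T) = (T + (-4 + 3^(3/2)))*(T + T) = (T + (-4 + 3*√3))*(2*T) = (-4 + T + 3*√3)*(2*T) = 2*T*(-4 + T + 3*√3))
w = 24 (w = 4*6 = 24)
j(-26) - (-4*9)*w = 2*(-26)*(-4 - 26 + 3*√3) - (-4*9)*24 = 2*(-26)*(-30 + 3*√3) - (-36)*24 = (1560 - 156*√3) - 1*(-864) = (1560 - 156*√3) + 864 = 2424 - 156*√3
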